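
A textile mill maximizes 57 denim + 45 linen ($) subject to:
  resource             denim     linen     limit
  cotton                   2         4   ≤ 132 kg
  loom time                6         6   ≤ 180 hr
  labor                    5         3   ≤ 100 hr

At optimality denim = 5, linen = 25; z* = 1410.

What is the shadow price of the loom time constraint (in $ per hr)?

Check each constraint at x*: cotton 110/132 (slack 22); loom time 180/180 (tight); labor 100/100 (tight).
By complementary slackness, y = 0 for the non-binding constraint.
From A_Bᵀ y = c: 6·y_loom time + 5·y_labor = 57; 6·y_loom time + 3·y_labor = 45.
This yields shadow prices y_loom time = 4.5, y_labor = 6.
Shadow price of loom time = 4.5.

4.5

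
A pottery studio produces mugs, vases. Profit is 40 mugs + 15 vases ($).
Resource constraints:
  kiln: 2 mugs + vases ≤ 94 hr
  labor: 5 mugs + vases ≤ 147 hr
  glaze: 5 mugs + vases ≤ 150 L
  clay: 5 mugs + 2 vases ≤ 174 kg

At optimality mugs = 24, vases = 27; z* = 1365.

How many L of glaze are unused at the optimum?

3

glaze used = 5·24 + 1·27 = 147; slack = 150 − 147 = 3.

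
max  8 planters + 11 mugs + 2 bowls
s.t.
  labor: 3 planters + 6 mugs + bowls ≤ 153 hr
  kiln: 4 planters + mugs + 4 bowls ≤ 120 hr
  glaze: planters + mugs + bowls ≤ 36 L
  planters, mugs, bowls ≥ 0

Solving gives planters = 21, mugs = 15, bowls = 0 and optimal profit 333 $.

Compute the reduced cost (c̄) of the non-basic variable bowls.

Binding: labor and glaze. Non-binding: kiln (21 unused).
By complementary slackness, y = 0 for the non-binding constraint.
From A_Bᵀ y = c: 3·y_labor + 1·y_glaze = 8; 6·y_labor + 1·y_glaze = 11.
Solving: y_labor = 1, y_glaze = 5.
Reduced cost of bowls: c₃ − yᵀa₃ = 2 − (1·1 + 5·1) = 2 − 6 = -4.

-4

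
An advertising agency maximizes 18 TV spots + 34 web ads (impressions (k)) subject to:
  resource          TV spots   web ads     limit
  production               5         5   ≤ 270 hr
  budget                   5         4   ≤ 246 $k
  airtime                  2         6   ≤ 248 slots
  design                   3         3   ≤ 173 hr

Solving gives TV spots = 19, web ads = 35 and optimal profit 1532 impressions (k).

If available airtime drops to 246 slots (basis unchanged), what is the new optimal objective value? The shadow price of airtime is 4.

Δb = -2, so new z* = 1532 + (4)·(-2) = 1532 − 8 = 1524.

1524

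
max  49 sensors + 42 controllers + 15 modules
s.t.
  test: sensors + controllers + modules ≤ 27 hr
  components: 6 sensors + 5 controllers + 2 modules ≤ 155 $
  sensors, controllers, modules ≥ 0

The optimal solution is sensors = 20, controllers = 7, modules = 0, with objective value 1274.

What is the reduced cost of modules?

Check each constraint at x*: test 27/27 (tight); components 155/155 (tight).
Dual feasibility on the basic columns requires 1·y_test + 6·y_components = 49, 1·y_test + 5·y_components = 42.
This yields shadow prices y_test = 7, y_components = 7.
Reduced cost of modules: c₃ − yᵀa₃ = 15 − (7·1 + 7·2) = 15 − 21 = -6.

-6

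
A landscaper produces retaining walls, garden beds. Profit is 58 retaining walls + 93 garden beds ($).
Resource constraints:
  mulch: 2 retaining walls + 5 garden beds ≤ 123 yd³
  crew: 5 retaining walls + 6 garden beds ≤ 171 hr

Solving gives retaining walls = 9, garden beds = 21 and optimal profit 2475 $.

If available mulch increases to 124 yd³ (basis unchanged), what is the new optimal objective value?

2484

At the optimum: mulch uses 123 of 123 (binding); crew uses 171 of 171 (binding).
The binding rows give the dual system: 2·y_mulch + 5·y_crew = 58 and 5·y_mulch + 6·y_crew = 93.
→ y_mulch = 9 and y_crew = 8.
Δz = y_mulch·Δb = 9 × (1) = 9, so new z* = 2475 + 9 = 2484.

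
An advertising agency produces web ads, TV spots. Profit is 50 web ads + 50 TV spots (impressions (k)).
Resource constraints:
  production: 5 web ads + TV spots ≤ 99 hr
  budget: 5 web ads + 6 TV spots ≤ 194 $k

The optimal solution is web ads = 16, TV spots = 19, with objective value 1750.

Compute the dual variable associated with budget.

At the optimum: production uses 99 of 99 (binding); budget uses 194 of 194 (binding).
The binding rows give the dual system: 5·y_production + 5·y_budget = 50 and 1·y_production + 6·y_budget = 50.
→ y_production = 2 and y_budget = 8.
Shadow price of budget = 8.

8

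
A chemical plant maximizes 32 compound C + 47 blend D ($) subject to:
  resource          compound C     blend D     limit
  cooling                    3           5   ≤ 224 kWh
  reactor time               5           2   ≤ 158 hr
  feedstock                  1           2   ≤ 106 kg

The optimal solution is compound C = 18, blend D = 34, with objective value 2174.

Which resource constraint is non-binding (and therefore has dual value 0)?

cooling: 224/224 (binding)
reactor time: 158/158 (binding)
feedstock: 86/106 (slack 20)
By complementary slackness, a constraint with positive slack has shadow price 0 → feedstock.

feedstock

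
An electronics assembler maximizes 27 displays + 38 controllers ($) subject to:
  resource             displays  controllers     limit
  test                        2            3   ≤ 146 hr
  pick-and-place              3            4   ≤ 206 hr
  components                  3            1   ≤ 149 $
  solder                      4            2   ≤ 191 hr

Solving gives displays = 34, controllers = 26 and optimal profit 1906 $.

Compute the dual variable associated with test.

Check each constraint at x*: test 146/146 (tight); pick-and-place 206/206 (tight); components 128/149 (slack 21); solder 188/191 (slack 3).
By complementary slackness, y = 0 for the non-binding constraints.
Dual feasibility on the basic columns requires 2·y_test + 3·y_pick-and-place = 27, 3·y_test + 4·y_pick-and-place = 38.
Solving: y_test = 6, y_pick-and-place = 5.
Shadow price of test = 6.

6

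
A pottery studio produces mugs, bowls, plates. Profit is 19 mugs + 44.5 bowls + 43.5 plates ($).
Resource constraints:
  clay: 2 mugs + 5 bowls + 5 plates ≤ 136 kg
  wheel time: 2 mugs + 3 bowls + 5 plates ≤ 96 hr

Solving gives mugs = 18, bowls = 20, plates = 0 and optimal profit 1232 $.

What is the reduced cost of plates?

At the optimum: clay uses 136 of 136 (binding); wheel time uses 96 of 96 (binding).
Dual feasibility on the basic columns requires 2·y_clay + 2·y_wheel time = 19, 5·y_clay + 3·y_wheel time = 44.5.
This yields shadow prices y_clay = 8, y_wheel time = 1.5.
Reduced cost of plates: c₃ − yᵀa₃ = 43.5 − (8·5 + 1.5·5) = 43.5 − 47.5 = -4.

-4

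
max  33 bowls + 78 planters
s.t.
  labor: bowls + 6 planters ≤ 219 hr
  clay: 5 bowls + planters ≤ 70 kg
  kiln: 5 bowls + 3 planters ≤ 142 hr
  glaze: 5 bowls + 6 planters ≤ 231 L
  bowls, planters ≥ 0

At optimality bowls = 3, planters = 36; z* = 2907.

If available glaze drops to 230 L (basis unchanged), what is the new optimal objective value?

2902

At the optimum: labor uses 219 of 219 (binding); clay uses 51 of 70 (slack = 19); kiln uses 123 of 142 (slack = 19); glaze uses 231 of 231 (binding).
Since clay, kiln are not tight, their duals are 0.
From A_Bᵀ y = c: 1·y_labor + 5·y_glaze = 33; 6·y_labor + 6·y_glaze = 78.
→ y_labor = 8 and y_glaze = 5.
Δz = y_glaze·Δb = 5 × (-1) = -5, so new z* = 2907 − 5 = 2902.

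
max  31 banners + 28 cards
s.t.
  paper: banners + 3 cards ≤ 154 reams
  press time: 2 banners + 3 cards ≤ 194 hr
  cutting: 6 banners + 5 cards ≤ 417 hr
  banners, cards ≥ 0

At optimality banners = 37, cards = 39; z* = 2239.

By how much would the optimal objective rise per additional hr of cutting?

5

At the optimum: paper uses 154 of 154 (binding); press time uses 191 of 194 (slack = 3); cutting uses 417 of 417 (binding).
Since press time is not tight, its dual is 0.
The binding rows give the dual system: 1·y_paper + 6·y_cutting = 31 and 3·y_paper + 5·y_cutting = 28.
→ y_paper = 1 and y_cutting = 5.
Shadow price of cutting = 5.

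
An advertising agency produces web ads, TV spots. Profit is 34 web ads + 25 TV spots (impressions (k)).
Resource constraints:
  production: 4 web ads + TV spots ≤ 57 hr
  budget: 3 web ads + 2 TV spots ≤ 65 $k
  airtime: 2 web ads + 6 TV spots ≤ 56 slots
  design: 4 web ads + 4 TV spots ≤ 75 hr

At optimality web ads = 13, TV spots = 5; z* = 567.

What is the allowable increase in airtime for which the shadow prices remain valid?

Binding constraints: production, airtime. The basis is B = [[4,1],[2,6]] with det 22.
Per unit increase in airtime, x* moves by d = (-0.0455, 0.1818).
The basis stays optimal until design becomes binding; allowable increase = 5.5 slots.

5.5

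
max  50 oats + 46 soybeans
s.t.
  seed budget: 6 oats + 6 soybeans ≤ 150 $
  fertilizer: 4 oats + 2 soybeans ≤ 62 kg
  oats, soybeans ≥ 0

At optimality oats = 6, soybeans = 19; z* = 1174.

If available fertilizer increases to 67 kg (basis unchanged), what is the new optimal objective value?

Both seed budget and fertilizer are binding at x*.
From A_Bᵀ y = c: 6·y_seed budget + 4·y_fertilizer = 50; 6·y_seed budget + 2·y_fertilizer = 46.
This yields shadow prices y_seed budget = 7, y_fertilizer = 2.
Δz = y_fertilizer·Δb = 2 × (5) = 10, so new z* = 1174 + 10 = 1184.

1184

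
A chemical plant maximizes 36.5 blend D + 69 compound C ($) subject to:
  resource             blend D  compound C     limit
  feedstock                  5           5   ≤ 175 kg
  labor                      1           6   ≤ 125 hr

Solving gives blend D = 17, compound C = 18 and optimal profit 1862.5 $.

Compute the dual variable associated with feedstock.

6

Both feedstock and labor are binding at x*.
The binding rows give the dual system: 5·y_feedstock + 1·y_labor = 36.5 and 5·y_feedstock + 6·y_labor = 69.
Solving: y_feedstock = 6, y_labor = 6.5.
Shadow price of feedstock = 6.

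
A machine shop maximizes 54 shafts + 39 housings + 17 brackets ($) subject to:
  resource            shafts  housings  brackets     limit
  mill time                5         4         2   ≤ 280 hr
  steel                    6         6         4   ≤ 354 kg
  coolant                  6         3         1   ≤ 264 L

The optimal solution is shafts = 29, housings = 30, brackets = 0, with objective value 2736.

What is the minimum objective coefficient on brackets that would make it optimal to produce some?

21

Binding: steel and coolant. Non-binding: mill time (15 unused).
By complementary slackness, y = 0 for the non-binding constraint.
The binding rows give the dual system: 6·y_steel + 6·y_coolant = 54 and 6·y_steel + 3·y_coolant = 39.
Solving: y_steel = 4, y_coolant = 5.
brackets enters the basis when its profit ≥ yᵀa₃ = 4·4 + 5·1 = 21.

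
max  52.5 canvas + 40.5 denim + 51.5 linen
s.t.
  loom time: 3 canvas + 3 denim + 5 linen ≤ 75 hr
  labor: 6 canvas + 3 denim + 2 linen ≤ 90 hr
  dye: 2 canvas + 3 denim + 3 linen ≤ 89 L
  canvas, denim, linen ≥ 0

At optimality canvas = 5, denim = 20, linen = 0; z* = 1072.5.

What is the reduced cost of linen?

At the optimum: loom time uses 75 of 75 (binding); labor uses 90 of 90 (binding); dye uses 70 of 89 (slack = 19).
Since dye is not tight, its dual is 0.
From A_Bᵀ y = c: 3·y_loom time + 6·y_labor = 52.5; 3·y_loom time + 3·y_labor = 40.5.
Solving: y_loom time = 9.5, y_labor = 4.
Reduced cost of linen: c₃ − yᵀa₃ = 51.5 − (9.5·5 + 4·2) = 51.5 − 55.5 = -4.

-4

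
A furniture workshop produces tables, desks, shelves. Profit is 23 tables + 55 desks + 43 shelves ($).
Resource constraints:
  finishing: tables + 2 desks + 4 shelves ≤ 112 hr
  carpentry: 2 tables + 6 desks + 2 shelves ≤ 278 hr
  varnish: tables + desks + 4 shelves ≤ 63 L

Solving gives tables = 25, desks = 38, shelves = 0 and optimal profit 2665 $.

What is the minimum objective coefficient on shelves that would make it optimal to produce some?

44

Binding: carpentry and varnish. Non-binding: finishing (11 unused).
Slack constraints have shadow price 0 (complementary slackness).
Dual feasibility on the basic columns requires 2·y_carpentry + 1·y_varnish = 23, 6·y_carpentry + 1·y_varnish = 55.
→ y_carpentry = 8 and y_varnish = 7.
shelves enters the basis when its profit ≥ yᵀa₃ = 8·2 + 7·4 = 44.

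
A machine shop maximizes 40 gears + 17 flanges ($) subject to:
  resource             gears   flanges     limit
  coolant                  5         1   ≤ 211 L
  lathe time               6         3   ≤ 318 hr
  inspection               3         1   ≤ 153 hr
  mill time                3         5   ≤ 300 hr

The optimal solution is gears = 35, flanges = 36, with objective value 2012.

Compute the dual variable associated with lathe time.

5

Binding: coolant and lathe time. Non-binding: inspection (12 unused), mill time (15 unused).
Since inspection, mill time are not tight, their duals are 0.
Dual feasibility on the basic columns requires 5·y_coolant + 6·y_lathe time = 40, 1·y_coolant + 3·y_lathe time = 17.
Solving: y_coolant = 2, y_lathe time = 5.
Shadow price of lathe time = 5.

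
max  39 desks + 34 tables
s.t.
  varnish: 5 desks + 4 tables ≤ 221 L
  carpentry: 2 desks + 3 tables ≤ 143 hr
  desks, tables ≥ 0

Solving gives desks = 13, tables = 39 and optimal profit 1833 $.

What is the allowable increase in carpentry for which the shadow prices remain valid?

22.75

Binding constraints: varnish, carpentry. The basis is B = [[5,4],[2,3]] with det 7.
Per unit increase in carpentry, x* moves by d = (-0.5714, 0.7143).
The basis stays optimal until desks reaches 0; allowable increase = 22.75 hr.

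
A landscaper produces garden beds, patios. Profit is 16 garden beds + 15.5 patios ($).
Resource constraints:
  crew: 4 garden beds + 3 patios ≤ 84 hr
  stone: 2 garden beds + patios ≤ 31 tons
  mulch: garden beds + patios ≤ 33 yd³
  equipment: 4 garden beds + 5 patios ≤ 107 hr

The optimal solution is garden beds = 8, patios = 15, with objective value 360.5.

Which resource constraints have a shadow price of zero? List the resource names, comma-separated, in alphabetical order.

crew: 77/84 (slack 7)
stone: 31/31 (binding)
mulch: 23/33 (slack 10)
equipment: 107/107 (binding)
By complementary slackness, a constraint with positive slack has shadow price 0 → crew, mulch.

crew, mulch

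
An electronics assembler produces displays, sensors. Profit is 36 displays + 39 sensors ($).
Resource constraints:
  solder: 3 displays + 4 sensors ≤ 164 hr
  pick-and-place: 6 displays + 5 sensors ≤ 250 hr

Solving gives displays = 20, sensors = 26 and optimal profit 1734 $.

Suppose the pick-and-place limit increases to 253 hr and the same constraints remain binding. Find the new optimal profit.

1743

Check each constraint at x*: solder 164/164 (tight); pick-and-place 250/250 (tight).
Dual feasibility on the basic columns requires 3·y_solder + 6·y_pick-and-place = 36, 4·y_solder + 5·y_pick-and-place = 39.
This yields shadow prices y_solder = 6, y_pick-and-place = 3.
Δz = y_pick-and-place·Δb = 3 × (3) = 9, so new z* = 1734 + 9 = 1743.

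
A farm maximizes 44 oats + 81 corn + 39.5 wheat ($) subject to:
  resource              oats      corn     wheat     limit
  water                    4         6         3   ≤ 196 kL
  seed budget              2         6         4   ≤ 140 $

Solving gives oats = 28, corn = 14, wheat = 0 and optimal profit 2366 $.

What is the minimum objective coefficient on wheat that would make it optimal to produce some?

Check each constraint at x*: water 196/196 (tight); seed budget 140/140 (tight).
Dual feasibility on the basic columns requires 4·y_water + 2·y_seed budget = 44, 6·y_water + 6·y_seed budget = 81.
This yields shadow prices y_water = 8.5, y_seed budget = 5.
wheat enters the basis when its profit ≥ yᵀa₃ = 8.5·3 + 5·4 = 45.5.

45.5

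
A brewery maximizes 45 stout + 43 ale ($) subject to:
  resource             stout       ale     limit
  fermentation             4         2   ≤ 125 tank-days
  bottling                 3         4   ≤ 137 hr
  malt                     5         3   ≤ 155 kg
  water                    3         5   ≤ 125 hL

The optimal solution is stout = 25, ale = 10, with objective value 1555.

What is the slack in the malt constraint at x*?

0

malt used = 5·25 + 3·10 = 155; slack = 155 − 155 = 0.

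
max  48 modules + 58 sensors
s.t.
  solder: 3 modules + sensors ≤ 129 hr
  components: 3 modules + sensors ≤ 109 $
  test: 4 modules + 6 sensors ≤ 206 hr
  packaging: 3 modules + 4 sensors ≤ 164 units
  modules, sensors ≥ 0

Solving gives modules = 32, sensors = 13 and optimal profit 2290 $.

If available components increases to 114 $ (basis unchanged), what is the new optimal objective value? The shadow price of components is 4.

Δb = 5, so new z* = 2290 + (4)·(5) = 2290 + 20 = 2310.

2310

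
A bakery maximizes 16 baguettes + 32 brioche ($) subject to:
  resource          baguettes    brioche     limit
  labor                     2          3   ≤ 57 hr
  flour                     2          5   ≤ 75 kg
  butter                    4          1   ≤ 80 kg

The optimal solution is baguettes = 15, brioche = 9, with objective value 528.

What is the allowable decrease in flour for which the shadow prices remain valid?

Binding constraints: labor, flour. The basis is B = [[2,3],[2,5]] with det 4.
Per unit decrease in flour, x* moves by d = (0.75, -0.5).
The basis stays optimal until butter becomes binding; allowable decrease = 4.4 kg.

4.4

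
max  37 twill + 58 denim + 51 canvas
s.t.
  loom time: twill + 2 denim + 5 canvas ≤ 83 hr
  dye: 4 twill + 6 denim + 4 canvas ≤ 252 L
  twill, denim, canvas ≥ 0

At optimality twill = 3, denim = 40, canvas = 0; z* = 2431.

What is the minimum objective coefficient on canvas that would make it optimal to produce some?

Both loom time and dye are binding at x*.
Dual feasibility on the basic columns requires 1·y_loom time + 4·y_dye = 37, 2·y_loom time + 6·y_dye = 58.
This yields shadow prices y_loom time = 5, y_dye = 8.
canvas enters the basis when its profit ≥ yᵀa₃ = 5·5 + 8·4 = 57.

57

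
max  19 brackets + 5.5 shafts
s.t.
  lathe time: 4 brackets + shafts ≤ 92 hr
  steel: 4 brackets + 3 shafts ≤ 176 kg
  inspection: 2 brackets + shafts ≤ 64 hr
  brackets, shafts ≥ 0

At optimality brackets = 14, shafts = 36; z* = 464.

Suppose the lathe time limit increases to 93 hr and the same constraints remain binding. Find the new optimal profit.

468

Check each constraint at x*: lathe time 92/92 (tight); steel 164/176 (slack 12); inspection 64/64 (tight).
Since steel is not tight, its dual is 0.
From A_Bᵀ y = c: 4·y_lathe time + 2·y_inspection = 19; 1·y_lathe time + 1·y_inspection = 5.5.
→ y_lathe time = 4 and y_inspection = 1.5.
Δz = y_lathe time·Δb = 4 × (1) = 4, so new z* = 464 + 4 = 468.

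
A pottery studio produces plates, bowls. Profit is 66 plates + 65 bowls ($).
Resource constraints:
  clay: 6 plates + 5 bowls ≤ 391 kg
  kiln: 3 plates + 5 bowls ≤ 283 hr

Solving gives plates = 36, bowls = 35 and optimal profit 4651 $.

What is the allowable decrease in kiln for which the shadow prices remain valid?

Binding constraints: clay, kiln. The basis is B = [[6,5],[3,5]] with det 15.
Per unit decrease in kiln, x* moves by d = (0.3333, -0.4).
The basis stays optimal until bowls reaches 0; allowable decrease = 87.5 hr.

87.5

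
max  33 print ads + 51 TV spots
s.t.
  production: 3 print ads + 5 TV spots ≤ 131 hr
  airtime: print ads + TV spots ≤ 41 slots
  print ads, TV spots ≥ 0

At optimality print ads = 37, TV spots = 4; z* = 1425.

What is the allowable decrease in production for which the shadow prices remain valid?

Binding constraints: production, airtime. The basis is B = [[3,5],[1,1]] with det -2.
Per unit decrease in production, x* moves by d = (0.5, -0.5).
The basis stays optimal until TV spots reaches 0; allowable decrease = 8 hr.

8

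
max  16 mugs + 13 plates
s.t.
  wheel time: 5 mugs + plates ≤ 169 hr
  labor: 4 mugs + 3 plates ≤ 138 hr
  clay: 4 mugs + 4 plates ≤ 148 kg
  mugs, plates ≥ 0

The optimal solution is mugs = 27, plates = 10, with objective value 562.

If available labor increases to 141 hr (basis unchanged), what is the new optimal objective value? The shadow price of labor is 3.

Δb = 3, so new z* = 562 + (3)·(3) = 562 + 9 = 571.

571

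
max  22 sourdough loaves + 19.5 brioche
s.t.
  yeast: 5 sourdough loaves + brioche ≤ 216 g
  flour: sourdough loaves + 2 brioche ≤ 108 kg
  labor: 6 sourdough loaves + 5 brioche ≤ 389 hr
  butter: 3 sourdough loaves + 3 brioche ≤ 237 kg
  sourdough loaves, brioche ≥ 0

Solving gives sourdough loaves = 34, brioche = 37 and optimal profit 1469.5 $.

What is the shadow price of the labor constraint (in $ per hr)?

At the optimum: yeast uses 207 of 216 (slack = 9); flour uses 108 of 108 (binding); labor uses 389 of 389 (binding); butter uses 213 of 237 (slack = 24).
By complementary slackness, y = 0 for the non-binding constraints.
Dual feasibility on the basic columns requires 1·y_flour + 6·y_labor = 22, 2·y_flour + 5·y_labor = 19.5.
→ y_flour = 1 and y_labor = 3.5.
Shadow price of labor = 3.5.

3.5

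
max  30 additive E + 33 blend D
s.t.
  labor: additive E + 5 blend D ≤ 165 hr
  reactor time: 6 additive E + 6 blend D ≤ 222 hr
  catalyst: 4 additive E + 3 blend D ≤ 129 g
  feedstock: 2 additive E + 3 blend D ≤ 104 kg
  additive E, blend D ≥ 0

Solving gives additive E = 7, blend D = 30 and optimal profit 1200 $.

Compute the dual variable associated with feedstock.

Binding: reactor time and feedstock. Non-binding: labor (8 unused), catalyst (11 unused).
Slack constraints have shadow price 0 (complementary slackness).
Dual feasibility on the basic columns requires 6·y_reactor time + 2·y_feedstock = 30, 6·y_reactor time + 3·y_feedstock = 33.
→ y_reactor time = 4 and y_feedstock = 3.
Shadow price of feedstock = 3.

3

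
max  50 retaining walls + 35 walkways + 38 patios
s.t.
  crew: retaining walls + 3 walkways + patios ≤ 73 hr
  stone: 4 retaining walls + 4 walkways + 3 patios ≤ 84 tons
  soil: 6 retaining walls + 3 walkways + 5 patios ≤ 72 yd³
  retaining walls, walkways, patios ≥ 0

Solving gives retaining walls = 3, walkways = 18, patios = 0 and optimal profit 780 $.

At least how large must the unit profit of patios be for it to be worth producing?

Check each constraint at x*: crew 57/73 (slack 16); stone 84/84 (tight); soil 72/72 (tight).
Since crew is not tight, its dual is 0.
Dual feasibility on the basic columns requires 4·y_stone + 6·y_soil = 50, 4·y_stone + 3·y_soil = 35.
Solving: y_stone = 5, y_soil = 5.
patios enters the basis when its profit ≥ yᵀa₃ = 5·3 + 5·5 = 40.

40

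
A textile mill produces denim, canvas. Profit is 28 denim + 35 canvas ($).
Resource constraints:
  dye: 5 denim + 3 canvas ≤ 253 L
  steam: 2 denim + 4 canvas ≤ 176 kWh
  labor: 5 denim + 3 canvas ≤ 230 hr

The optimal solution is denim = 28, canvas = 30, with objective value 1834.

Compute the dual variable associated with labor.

3

Check each constraint at x*: dye 230/253 (slack 23); steam 176/176 (tight); labor 230/230 (tight).
Since dye is not tight, its dual is 0.
The binding rows give the dual system: 2·y_steam + 5·y_labor = 28 and 4·y_steam + 3·y_labor = 35.
→ y_steam = 6.5 and y_labor = 3.
Shadow price of labor = 3.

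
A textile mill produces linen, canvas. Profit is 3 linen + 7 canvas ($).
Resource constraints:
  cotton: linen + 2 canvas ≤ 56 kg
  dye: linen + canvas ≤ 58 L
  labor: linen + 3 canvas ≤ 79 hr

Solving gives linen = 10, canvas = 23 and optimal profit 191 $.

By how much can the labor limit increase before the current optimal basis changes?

Binding constraints: cotton, labor. The basis is B = [[1,2],[1,3]] with det 1.
Per unit increase in labor, x* moves by d = (-2, 1).
The basis stays optimal until linen reaches 0; allowable increase = 5 hr.

5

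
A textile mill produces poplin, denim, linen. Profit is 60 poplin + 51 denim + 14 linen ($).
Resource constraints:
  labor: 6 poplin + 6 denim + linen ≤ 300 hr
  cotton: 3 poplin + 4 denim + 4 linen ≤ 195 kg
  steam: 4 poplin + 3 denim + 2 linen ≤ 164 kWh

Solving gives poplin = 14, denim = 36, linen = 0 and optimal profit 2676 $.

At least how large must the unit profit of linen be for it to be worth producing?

Binding: labor and steam. Non-binding: cotton (9 unused).
Slack constraints have shadow price 0 (complementary slackness).
From A_Bᵀ y = c: 6·y_labor + 4·y_steam = 60; 6·y_labor + 3·y_steam = 51.
→ y_labor = 4 and y_steam = 9.
linen enters the basis when its profit ≥ yᵀa₃ = 4·1 + 9·2 = 22.

22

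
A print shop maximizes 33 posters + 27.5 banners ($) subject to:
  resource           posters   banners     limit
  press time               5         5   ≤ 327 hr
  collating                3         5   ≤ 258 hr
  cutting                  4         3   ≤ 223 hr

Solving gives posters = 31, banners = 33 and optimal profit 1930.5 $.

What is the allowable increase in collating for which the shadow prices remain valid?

Binding constraints: collating, cutting. The basis is B = [[3,5],[4,3]] with det -11.
Per unit increase in collating, x* moves by d = (-0.2727, 0.3636).
The basis stays optimal until press time becomes binding; allowable increase = 15.4 hr.

15.4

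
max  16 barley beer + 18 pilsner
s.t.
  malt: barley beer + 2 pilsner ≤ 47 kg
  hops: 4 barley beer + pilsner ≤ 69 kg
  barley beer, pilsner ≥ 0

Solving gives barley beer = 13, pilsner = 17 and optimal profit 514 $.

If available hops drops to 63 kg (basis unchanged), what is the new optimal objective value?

At the optimum: malt uses 47 of 47 (binding); hops uses 69 of 69 (binding).
From A_Bᵀ y = c: 1·y_malt + 4·y_hops = 16; 2·y_malt + 1·y_hops = 18.
→ y_malt = 8 and y_hops = 2.
Δz = y_hops·Δb = 2 × (-6) = -12, so new z* = 514 − 12 = 502.

502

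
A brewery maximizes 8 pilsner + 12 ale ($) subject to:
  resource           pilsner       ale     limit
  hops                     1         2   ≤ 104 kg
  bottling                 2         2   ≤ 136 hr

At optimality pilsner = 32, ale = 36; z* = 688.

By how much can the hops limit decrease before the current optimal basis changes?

36

Binding constraints: hops, bottling. The basis is B = [[1,2],[2,2]] with det -2.
Per unit decrease in hops, x* moves by d = (1, -1).
The basis stays optimal until ale reaches 0; allowable decrease = 36 kg.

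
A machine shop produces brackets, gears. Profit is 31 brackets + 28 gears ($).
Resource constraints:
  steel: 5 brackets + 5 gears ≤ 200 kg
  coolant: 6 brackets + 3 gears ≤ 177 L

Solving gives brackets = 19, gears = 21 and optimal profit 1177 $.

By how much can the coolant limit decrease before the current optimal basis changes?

57

Binding constraints: steel, coolant. The basis is B = [[5,5],[6,3]] with det -15.
Per unit decrease in coolant, x* moves by d = (-0.3333, 0.3333).
The basis stays optimal until brackets reaches 0; allowable decrease = 57 L.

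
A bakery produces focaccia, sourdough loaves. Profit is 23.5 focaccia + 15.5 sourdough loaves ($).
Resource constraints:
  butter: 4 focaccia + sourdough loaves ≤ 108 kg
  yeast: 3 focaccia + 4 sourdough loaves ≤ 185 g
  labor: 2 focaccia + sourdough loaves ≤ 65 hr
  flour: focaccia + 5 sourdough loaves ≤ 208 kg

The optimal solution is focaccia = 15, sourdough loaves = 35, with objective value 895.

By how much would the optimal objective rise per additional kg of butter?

At the optimum: butter uses 95 of 108 (slack = 13); yeast uses 185 of 185 (binding); labor uses 65 of 65 (binding); flour uses 190 of 208 (slack = 18).
Slack constraints have shadow price 0 (complementary slackness).
Dual feasibility on the basic columns requires 3·y_yeast + 2·y_labor = 23.5, 4·y_yeast + 1·y_labor = 15.5.
Solving: y_yeast = 1.5, y_labor = 9.5.
Shadow price of butter = 0.

0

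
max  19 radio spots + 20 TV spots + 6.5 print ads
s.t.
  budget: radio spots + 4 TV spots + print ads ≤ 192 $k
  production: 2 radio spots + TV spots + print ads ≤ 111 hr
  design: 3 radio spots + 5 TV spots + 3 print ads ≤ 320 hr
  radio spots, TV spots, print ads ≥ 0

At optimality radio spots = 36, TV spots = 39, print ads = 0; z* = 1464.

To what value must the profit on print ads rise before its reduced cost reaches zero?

Binding: budget and production. Non-binding: design (17 unused).
Since design is not tight, its dual is 0.
Dual feasibility on the basic columns requires 1·y_budget + 2·y_production = 19, 4·y_budget + 1·y_production = 20.
Solving: y_budget = 3, y_production = 8.
print ads enters the basis when its profit ≥ yᵀa₃ = 3·1 + 8·1 = 11.

11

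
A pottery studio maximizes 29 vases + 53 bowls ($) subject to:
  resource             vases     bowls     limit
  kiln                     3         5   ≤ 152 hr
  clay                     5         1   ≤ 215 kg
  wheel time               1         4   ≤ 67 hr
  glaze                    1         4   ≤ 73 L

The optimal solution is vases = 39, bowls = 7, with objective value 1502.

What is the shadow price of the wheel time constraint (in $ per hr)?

2

At the optimum: kiln uses 152 of 152 (binding); clay uses 202 of 215 (slack = 13); wheel time uses 67 of 67 (binding); glaze uses 67 of 73 (slack = 6).
Since clay, glaze are not tight, their duals are 0.
Dual feasibility on the basic columns requires 3·y_kiln + 1·y_wheel time = 29, 5·y_kiln + 4·y_wheel time = 53.
This yields shadow prices y_kiln = 9, y_wheel time = 2.
Shadow price of wheel time = 2.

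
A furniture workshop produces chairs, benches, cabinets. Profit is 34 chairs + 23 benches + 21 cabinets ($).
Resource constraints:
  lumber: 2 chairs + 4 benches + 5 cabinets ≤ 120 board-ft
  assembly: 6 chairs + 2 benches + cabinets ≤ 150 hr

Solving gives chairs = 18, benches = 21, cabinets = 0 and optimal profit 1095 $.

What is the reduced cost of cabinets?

Check each constraint at x*: lumber 120/120 (tight); assembly 150/150 (tight).
From A_Bᵀ y = c: 2·y_lumber + 6·y_assembly = 34; 4·y_lumber + 2·y_assembly = 23.
Solving: y_lumber = 3.5, y_assembly = 4.5.
Reduced cost of cabinets: c₃ − yᵀa₃ = 21 − (3.5·5 + 4.5·1) = 21 − 22 = -1.

-1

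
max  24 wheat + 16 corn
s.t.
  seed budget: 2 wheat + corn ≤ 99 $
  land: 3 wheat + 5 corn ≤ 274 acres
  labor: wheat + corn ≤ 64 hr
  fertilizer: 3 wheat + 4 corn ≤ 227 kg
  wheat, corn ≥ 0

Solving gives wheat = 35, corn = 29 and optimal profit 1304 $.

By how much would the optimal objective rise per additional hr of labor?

8

Binding: seed budget and labor. Non-binding: land (24 unused), fertilizer (6 unused).
Slack constraints have shadow price 0 (complementary slackness).
Dual feasibility on the basic columns requires 2·y_seed budget + 1·y_labor = 24, 1·y_seed budget + 1·y_labor = 16.
This yields shadow prices y_seed budget = 8, y_labor = 8.
Shadow price of labor = 8.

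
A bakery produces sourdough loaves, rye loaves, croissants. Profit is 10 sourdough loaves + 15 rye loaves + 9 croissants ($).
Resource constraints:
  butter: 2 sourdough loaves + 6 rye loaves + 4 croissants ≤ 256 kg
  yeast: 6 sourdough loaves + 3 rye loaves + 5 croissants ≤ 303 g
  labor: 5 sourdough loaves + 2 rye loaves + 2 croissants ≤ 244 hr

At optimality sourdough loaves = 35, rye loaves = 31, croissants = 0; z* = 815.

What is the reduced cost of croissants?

-4

At the optimum: butter uses 256 of 256 (binding); yeast uses 303 of 303 (binding); labor uses 237 of 244 (slack = 7).
Slack constraints have shadow price 0 (complementary slackness).
The binding rows give the dual system: 2·y_butter + 6·y_yeast = 10 and 6·y_butter + 3·y_yeast = 15.
Solving: y_butter = 2, y_yeast = 1.
Reduced cost of croissants: c₃ − yᵀa₃ = 9 − (2·4 + 1·5) = 9 − 13 = -4.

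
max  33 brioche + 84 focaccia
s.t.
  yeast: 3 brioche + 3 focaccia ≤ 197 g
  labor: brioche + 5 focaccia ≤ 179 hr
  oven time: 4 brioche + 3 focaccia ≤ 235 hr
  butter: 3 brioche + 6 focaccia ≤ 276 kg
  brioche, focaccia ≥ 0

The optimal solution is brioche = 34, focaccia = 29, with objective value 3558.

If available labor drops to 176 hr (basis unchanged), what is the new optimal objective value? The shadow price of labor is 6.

3540

Δb = -3, so new z* = 3558 + (6)·(-3) = 3558 − 18 = 3540.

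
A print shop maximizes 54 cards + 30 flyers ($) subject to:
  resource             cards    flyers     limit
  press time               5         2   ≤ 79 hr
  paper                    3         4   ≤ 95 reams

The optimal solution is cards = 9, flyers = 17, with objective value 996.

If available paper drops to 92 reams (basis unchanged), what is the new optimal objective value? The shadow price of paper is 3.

987

Δb = -3, so new z* = 996 + (3)·(-3) = 996 − 9 = 987.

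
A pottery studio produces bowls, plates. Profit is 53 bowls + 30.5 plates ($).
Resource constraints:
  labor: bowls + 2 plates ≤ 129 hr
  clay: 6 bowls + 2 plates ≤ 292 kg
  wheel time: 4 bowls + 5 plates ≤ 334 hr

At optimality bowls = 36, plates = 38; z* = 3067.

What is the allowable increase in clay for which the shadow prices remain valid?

Binding constraints: clay, wheel time. The basis is B = [[6,2],[4,5]] with det 22.
Per unit increase in clay, x* moves by d = (0.2273, -0.1818).
The basis stays optimal until plates reaches 0; allowable increase = 209 kg.

209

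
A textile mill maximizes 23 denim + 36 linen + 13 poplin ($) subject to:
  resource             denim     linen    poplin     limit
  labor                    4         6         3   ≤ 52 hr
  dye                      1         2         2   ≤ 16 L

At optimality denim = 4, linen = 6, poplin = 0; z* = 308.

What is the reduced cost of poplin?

At the optimum: labor uses 52 of 52 (binding); dye uses 16 of 16 (binding).
From A_Bᵀ y = c: 4·y_labor + 1·y_dye = 23; 6·y_labor + 2·y_dye = 36.
Solving: y_labor = 5, y_dye = 3.
Reduced cost of poplin: c₃ − yᵀa₃ = 13 − (5·3 + 3·2) = 13 − 21 = -8.

-8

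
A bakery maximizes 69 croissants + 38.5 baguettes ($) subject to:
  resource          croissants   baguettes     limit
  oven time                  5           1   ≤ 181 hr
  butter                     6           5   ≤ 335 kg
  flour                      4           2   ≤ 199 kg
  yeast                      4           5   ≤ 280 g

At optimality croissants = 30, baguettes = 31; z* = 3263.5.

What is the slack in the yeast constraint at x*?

5

yeast used = 4·30 + 5·31 = 275; slack = 280 − 275 = 5.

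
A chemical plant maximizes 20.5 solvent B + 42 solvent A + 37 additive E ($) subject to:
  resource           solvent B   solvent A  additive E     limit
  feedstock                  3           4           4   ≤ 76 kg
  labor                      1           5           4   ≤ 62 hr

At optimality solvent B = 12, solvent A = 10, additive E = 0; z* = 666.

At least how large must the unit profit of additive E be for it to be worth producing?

Check each constraint at x*: feedstock 76/76 (tight); labor 62/62 (tight).
The binding rows give the dual system: 3·y_feedstock + 1·y_labor = 20.5 and 4·y_feedstock + 5·y_labor = 42.
Solving: y_feedstock = 5.5, y_labor = 4.
additive E enters the basis when its profit ≥ yᵀa₃ = 5.5·4 + 4·4 = 38.

38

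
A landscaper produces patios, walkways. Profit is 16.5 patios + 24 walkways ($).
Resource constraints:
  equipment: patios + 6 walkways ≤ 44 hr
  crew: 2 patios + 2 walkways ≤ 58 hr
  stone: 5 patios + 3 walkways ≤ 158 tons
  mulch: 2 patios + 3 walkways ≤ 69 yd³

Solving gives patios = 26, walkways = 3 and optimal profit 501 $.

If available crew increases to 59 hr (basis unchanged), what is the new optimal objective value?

508.5

Binding: equipment and crew. Non-binding: stone (19 unused), mulch (8 unused).
Since stone, mulch are not tight, their duals are 0.
Dual feasibility on the basic columns requires 1·y_equipment + 2·y_crew = 16.5, 6·y_equipment + 2·y_crew = 24.
→ y_equipment = 1.5 and y_crew = 7.5.
Δz = y_crew·Δb = 7.5 × (1) = 7.5, so new z* = 501 + 7.5 = 508.5.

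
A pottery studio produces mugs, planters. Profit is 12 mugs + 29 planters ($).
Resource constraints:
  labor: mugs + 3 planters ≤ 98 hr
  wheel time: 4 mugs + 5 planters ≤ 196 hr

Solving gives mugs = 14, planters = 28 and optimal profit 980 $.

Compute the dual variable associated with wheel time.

Check each constraint at x*: labor 98/98 (tight); wheel time 196/196 (tight).
The binding rows give the dual system: 1·y_labor + 4·y_wheel time = 12 and 3·y_labor + 5·y_wheel time = 29.
Solving: y_labor = 8, y_wheel time = 1.
Shadow price of wheel time = 1.

1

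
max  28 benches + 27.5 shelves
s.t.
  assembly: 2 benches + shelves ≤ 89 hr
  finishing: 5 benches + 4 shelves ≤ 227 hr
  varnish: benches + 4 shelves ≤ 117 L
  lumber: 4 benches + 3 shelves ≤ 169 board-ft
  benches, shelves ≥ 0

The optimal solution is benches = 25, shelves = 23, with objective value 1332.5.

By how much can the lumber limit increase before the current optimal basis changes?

Binding constraints: varnish, lumber. The basis is B = [[1,4],[4,3]] with det -13.
Per unit increase in lumber, x* moves by d = (0.3077, -0.0769).
The basis stays optimal until finishing becomes binding; allowable increase = 8.125 board-ft.

8.125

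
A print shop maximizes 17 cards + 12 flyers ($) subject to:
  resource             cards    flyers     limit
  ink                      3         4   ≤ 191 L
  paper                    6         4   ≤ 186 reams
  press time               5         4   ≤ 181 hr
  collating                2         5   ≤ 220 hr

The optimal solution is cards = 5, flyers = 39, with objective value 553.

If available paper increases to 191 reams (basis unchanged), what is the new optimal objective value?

At the optimum: ink uses 171 of 191 (slack = 20); paper uses 186 of 186 (binding); press time uses 181 of 181 (binding); collating uses 205 of 220 (slack = 15).
Since ink, collating are not tight, their duals are 0.
The binding rows give the dual system: 6·y_paper + 5·y_press time = 17 and 4·y_paper + 4·y_press time = 12.
This yields shadow prices y_paper = 2, y_press time = 1.
Δz = y_paper·Δb = 2 × (5) = 10, so new z* = 553 + 10 = 563.

563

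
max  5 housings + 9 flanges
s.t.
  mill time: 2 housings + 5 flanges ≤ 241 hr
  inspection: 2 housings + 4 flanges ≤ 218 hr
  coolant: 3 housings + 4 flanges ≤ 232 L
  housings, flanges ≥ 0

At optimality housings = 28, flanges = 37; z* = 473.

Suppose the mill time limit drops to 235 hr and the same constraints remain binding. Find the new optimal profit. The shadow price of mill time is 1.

Δb = -6, so new z* = 473 + (1)·(-6) = 473 − 6 = 467.

467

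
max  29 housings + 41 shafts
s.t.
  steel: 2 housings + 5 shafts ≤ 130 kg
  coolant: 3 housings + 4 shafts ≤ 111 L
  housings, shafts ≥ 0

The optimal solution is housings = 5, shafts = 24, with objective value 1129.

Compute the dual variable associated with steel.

1

Both steel and coolant are binding at x*.
From A_Bᵀ y = c: 2·y_steel + 3·y_coolant = 29; 5·y_steel + 4·y_coolant = 41.
→ y_steel = 1 and y_coolant = 9.
Shadow price of steel = 1.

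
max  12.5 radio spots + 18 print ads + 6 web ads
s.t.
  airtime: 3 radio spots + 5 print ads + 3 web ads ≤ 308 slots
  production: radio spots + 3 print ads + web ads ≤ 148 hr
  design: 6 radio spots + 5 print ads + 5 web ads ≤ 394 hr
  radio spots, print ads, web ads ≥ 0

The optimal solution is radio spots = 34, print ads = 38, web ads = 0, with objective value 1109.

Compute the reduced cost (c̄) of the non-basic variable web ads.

-5

Check each constraint at x*: airtime 292/308 (slack 16); production 148/148 (tight); design 394/394 (tight).
By complementary slackness, y = 0 for the non-binding constraint.
The binding rows give the dual system: 1·y_production + 6·y_design = 12.5 and 3·y_production + 5·y_design = 18.
This yields shadow prices y_production = 3.5, y_design = 1.5.
Reduced cost of web ads: c₃ − yᵀa₃ = 6 − (3.5·1 + 1.5·5) = 6 − 11 = -5.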